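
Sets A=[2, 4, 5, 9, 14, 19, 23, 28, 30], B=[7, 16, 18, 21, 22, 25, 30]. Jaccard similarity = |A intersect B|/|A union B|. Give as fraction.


A intersect B = [30]
|A intersect B| = 1
A union B = [2, 4, 5, 7, 9, 14, 16, 18, 19, 21, 22, 23, 25, 28, 30]
|A union B| = 15
Jaccard = 1/15 = 1/15

1/15


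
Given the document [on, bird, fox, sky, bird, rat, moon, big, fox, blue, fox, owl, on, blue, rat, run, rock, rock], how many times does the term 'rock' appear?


Document has 18 words
Scanning for 'rock':
Found at positions: [16, 17]
Count = 2

2


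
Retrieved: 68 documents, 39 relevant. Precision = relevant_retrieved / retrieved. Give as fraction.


Precision = relevant_retrieved / total_retrieved
= 39 / 68
= 39 / (39 + 29)
= 39/68

39/68


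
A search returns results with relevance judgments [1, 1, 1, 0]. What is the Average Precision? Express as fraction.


Computing P@k for each relevant position:
Position 1: relevant, P@1 = 1/1 = 1
Position 2: relevant, P@2 = 2/2 = 1
Position 3: relevant, P@3 = 3/3 = 1
Position 4: not relevant
Sum of P@k = 1 + 1 + 1 = 3
AP = 3 / 3 = 1

1


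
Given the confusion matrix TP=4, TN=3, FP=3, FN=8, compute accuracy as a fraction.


Accuracy = (TP + TN) / (TP + TN + FP + FN)
TP + TN = 4 + 3 = 7
Total = 4 + 3 + 3 + 8 = 18
Accuracy = 7 / 18 = 7/18

7/18


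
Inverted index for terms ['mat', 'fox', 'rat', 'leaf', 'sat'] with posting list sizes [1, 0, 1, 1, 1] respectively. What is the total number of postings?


Summing posting list sizes:
'mat': 1 postings
'fox': 0 postings
'rat': 1 postings
'leaf': 1 postings
'sat': 1 postings
Total = 1 + 0 + 1 + 1 + 1 = 4

4


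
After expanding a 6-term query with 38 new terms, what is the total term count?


Original terms: 6
Expansion terms: 38
Total = 6 + 38 = 44

44


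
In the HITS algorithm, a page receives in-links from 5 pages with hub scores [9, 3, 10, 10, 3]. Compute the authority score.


Authority = sum of hub scores of in-linkers
In-link 1: hub score = 9
In-link 2: hub score = 3
In-link 3: hub score = 10
In-link 4: hub score = 10
In-link 5: hub score = 3
Authority = 9 + 3 + 10 + 10 + 3 = 35

35


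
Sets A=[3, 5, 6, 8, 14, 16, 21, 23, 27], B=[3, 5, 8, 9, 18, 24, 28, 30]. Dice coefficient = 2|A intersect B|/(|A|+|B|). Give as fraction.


A intersect B = [3, 5, 8]
|A intersect B| = 3
|A| = 9, |B| = 8
Dice = 2*3 / (9+8)
= 6 / 17 = 6/17

6/17


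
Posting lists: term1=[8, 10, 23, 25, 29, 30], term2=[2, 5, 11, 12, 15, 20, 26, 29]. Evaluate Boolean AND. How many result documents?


Boolean AND: find intersection of posting lists
term1 docs: [8, 10, 23, 25, 29, 30]
term2 docs: [2, 5, 11, 12, 15, 20, 26, 29]
Intersection: [29]
|intersection| = 1

1


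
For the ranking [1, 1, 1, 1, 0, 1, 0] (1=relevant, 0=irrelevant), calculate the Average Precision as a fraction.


Computing P@k for each relevant position:
Position 1: relevant, P@1 = 1/1 = 1
Position 2: relevant, P@2 = 2/2 = 1
Position 3: relevant, P@3 = 3/3 = 1
Position 4: relevant, P@4 = 4/4 = 1
Position 5: not relevant
Position 6: relevant, P@6 = 5/6 = 5/6
Position 7: not relevant
Sum of P@k = 1 + 1 + 1 + 1 + 5/6 = 29/6
AP = 29/6 / 5 = 29/30

29/30


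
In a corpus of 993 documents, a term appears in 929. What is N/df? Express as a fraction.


IDF ratio = N / df
= 993 / 929
= 993/929

993/929


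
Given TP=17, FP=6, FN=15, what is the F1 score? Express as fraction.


F1 = 2 * P * R / (P + R)
P = TP/(TP+FP) = 17/23 = 17/23
R = TP/(TP+FN) = 17/32 = 17/32
2 * P * R = 2 * 17/23 * 17/32 = 289/368
P + R = 17/23 + 17/32 = 935/736
F1 = 289/368 / 935/736 = 34/55

34/55


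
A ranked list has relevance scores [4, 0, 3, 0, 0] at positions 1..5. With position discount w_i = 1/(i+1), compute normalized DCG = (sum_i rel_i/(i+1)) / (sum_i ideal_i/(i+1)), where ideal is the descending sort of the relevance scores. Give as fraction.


Position discount weights w_i = 1/(i+1) for i=1..5:
Weights = [1/2, 1/3, 1/4, 1/5, 1/6]
Actual relevance: [4, 0, 3, 0, 0]
DCG = 4/2 + 0/3 + 3/4 + 0/5 + 0/6 = 11/4
Ideal relevance (sorted desc): [4, 3, 0, 0, 0]
Ideal DCG = 4/2 + 3/3 + 0/4 + 0/5 + 0/6 = 3
nDCG = DCG / ideal_DCG = 11/4 / 3 = 11/12

11/12


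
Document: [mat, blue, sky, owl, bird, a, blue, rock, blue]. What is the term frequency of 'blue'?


Document has 9 words
Scanning for 'blue':
Found at positions: [1, 6, 8]
Count = 3

3


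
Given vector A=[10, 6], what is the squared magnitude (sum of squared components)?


|A|^2 = sum of squared components
A[0]^2 = 10^2 = 100
A[1]^2 = 6^2 = 36
Sum = 100 + 36 = 136

136


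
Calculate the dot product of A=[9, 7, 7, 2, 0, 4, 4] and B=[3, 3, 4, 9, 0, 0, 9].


Dot product = sum of element-wise products
A[0]*B[0] = 9*3 = 27
A[1]*B[1] = 7*3 = 21
A[2]*B[2] = 7*4 = 28
A[3]*B[3] = 2*9 = 18
A[4]*B[4] = 0*0 = 0
A[5]*B[5] = 4*0 = 0
A[6]*B[6] = 4*9 = 36
Sum = 27 + 21 + 28 + 18 + 0 + 0 + 36 = 130

130


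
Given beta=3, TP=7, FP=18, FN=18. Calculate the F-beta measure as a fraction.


P = TP/(TP+FP) = 7/25 = 7/25
R = TP/(TP+FN) = 7/25 = 7/25
beta^2 = 3^2 = 9
(1 + beta^2) = 10
Numerator = (1+beta^2)*P*R = 98/125
Denominator = beta^2*P + R = 63/25 + 7/25 = 14/5
F_beta = 7/25

7/25


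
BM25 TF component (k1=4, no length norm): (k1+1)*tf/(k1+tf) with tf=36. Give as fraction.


BM25 TF component = (k1+1)*tf / (k1+tf)
k1 = 4, tf = 36
Numerator = (4+1)*36 = 180
Denominator = 4 + 36 = 40
= 180/40 = 9/2

9/2


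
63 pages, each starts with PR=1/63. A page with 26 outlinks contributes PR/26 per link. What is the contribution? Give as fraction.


Initial PR = 1/63 = 1/63
Outlinks = 26
Contribution per link = PR / outlinks
= 1/63 / 26
= 1/1638

1/1638


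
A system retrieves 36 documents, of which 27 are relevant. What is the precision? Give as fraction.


Precision = relevant_retrieved / total_retrieved
= 27 / 36
= 27 / (27 + 9)
= 3/4

3/4


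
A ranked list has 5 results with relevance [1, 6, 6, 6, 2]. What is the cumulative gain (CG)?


Cumulative Gain = sum of relevance scores
Position 1: rel=1, running sum=1
Position 2: rel=6, running sum=7
Position 3: rel=6, running sum=13
Position 4: rel=6, running sum=19
Position 5: rel=2, running sum=21
CG = 21

21


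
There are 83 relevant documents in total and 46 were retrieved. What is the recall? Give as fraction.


Recall = retrieved_relevant / total_relevant
= 46 / 83
= 46 / (46 + 37)
= 46/83

46/83


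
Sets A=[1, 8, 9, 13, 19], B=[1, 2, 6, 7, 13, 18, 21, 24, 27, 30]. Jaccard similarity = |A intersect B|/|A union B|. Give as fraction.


A intersect B = [1, 13]
|A intersect B| = 2
A union B = [1, 2, 6, 7, 8, 9, 13, 18, 19, 21, 24, 27, 30]
|A union B| = 13
Jaccard = 2/13 = 2/13

2/13


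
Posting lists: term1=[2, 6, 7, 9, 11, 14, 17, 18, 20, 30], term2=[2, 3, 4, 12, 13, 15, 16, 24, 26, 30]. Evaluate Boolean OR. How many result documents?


Boolean OR: find union of posting lists
term1 docs: [2, 6, 7, 9, 11, 14, 17, 18, 20, 30]
term2 docs: [2, 3, 4, 12, 13, 15, 16, 24, 26, 30]
Union: [2, 3, 4, 6, 7, 9, 11, 12, 13, 14, 15, 16, 17, 18, 20, 24, 26, 30]
|union| = 18

18


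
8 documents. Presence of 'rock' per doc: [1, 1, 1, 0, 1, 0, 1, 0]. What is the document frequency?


Checking each document for 'rock':
Doc 1: present
Doc 2: present
Doc 3: present
Doc 4: absent
Doc 5: present
Doc 6: absent
Doc 7: present
Doc 8: absent
df = sum of presences = 1 + 1 + 1 + 0 + 1 + 0 + 1 + 0 = 5

5


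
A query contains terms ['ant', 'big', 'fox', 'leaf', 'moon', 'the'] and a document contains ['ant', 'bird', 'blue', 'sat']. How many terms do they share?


Query terms: ['ant', 'big', 'fox', 'leaf', 'moon', 'the']
Document terms: ['ant', 'bird', 'blue', 'sat']
Common terms: ['ant']
Overlap count = 1

1


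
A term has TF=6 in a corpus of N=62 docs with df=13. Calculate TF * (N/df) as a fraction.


TF * (N/df)
= 6 * (62/13)
= 6 * 62/13
= 372/13

372/13


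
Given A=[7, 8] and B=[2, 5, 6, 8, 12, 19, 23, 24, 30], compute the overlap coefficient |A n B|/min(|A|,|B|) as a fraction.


A intersect B = [8]
|A intersect B| = 1
min(|A|, |B|) = min(2, 9) = 2
Overlap = 1 / 2 = 1/2

1/2


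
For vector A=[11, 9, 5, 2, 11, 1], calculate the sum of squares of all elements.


|A|^2 = sum of squared components
A[0]^2 = 11^2 = 121
A[1]^2 = 9^2 = 81
A[2]^2 = 5^2 = 25
A[3]^2 = 2^2 = 4
A[4]^2 = 11^2 = 121
A[5]^2 = 1^2 = 1
Sum = 121 + 81 + 25 + 4 + 121 + 1 = 353

353


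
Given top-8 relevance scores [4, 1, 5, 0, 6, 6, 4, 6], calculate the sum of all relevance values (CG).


Cumulative Gain = sum of relevance scores
Position 1: rel=4, running sum=4
Position 2: rel=1, running sum=5
Position 3: rel=5, running sum=10
Position 4: rel=0, running sum=10
Position 5: rel=6, running sum=16
Position 6: rel=6, running sum=22
Position 7: rel=4, running sum=26
Position 8: rel=6, running sum=32
CG = 32

32


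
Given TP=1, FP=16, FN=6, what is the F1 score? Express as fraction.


F1 = 2 * P * R / (P + R)
P = TP/(TP+FP) = 1/17 = 1/17
R = TP/(TP+FN) = 1/7 = 1/7
2 * P * R = 2 * 1/17 * 1/7 = 2/119
P + R = 1/17 + 1/7 = 24/119
F1 = 2/119 / 24/119 = 1/12

1/12


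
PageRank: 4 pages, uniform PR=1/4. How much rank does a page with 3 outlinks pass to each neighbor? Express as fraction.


Initial PR = 1/4 = 1/4
Outlinks = 3
Contribution per link = PR / outlinks
= 1/4 / 3
= 1/12

1/12


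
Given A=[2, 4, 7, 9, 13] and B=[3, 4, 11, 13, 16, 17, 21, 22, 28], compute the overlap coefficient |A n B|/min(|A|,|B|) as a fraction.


A intersect B = [4, 13]
|A intersect B| = 2
min(|A|, |B|) = min(5, 9) = 5
Overlap = 2 / 5 = 2/5

2/5


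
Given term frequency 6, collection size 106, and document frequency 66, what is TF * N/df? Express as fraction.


TF * (N/df)
= 6 * (106/66)
= 6 * 53/33
= 106/11

106/11


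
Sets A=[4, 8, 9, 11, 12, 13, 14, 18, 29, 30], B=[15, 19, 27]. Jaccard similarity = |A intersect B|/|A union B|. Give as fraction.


A intersect B = []
|A intersect B| = 0
A union B = [4, 8, 9, 11, 12, 13, 14, 15, 18, 19, 27, 29, 30]
|A union B| = 13
Jaccard = 0/13 = 0

0


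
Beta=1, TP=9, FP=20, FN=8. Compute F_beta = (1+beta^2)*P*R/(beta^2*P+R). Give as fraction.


P = TP/(TP+FP) = 9/29 = 9/29
R = TP/(TP+FN) = 9/17 = 9/17
beta^2 = 1^2 = 1
(1 + beta^2) = 2
Numerator = (1+beta^2)*P*R = 162/493
Denominator = beta^2*P + R = 9/29 + 9/17 = 414/493
F_beta = 9/23

9/23


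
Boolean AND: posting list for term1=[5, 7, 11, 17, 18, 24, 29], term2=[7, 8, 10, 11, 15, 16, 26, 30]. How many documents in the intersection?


Boolean AND: find intersection of posting lists
term1 docs: [5, 7, 11, 17, 18, 24, 29]
term2 docs: [7, 8, 10, 11, 15, 16, 26, 30]
Intersection: [7, 11]
|intersection| = 2

2


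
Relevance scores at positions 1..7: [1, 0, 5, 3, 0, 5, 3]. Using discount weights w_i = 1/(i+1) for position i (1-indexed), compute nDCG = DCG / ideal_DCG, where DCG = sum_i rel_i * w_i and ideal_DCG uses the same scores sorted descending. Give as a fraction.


Position discount weights w_i = 1/(i+1) for i=1..7:
Weights = [1/2, 1/3, 1/4, 1/5, 1/6, 1/7, 1/8]
Actual relevance: [1, 0, 5, 3, 0, 5, 3]
DCG = 1/2 + 0/3 + 5/4 + 3/5 + 0/6 + 5/7 + 3/8 = 963/280
Ideal relevance (sorted desc): [5, 5, 3, 3, 1, 0, 0]
Ideal DCG = 5/2 + 5/3 + 3/4 + 3/5 + 1/6 + 0/7 + 0/8 = 341/60
nDCG = DCG / ideal_DCG = 963/280 / 341/60 = 2889/4774

2889/4774


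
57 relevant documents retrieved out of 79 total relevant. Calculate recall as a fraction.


Recall = retrieved_relevant / total_relevant
= 57 / 79
= 57 / (57 + 22)
= 57/79

57/79


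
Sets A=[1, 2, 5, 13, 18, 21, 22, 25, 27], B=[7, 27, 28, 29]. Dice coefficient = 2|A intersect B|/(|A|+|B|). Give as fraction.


A intersect B = [27]
|A intersect B| = 1
|A| = 9, |B| = 4
Dice = 2*1 / (9+4)
= 2 / 13 = 2/13

2/13


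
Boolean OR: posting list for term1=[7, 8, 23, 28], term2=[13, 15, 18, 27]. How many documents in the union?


Boolean OR: find union of posting lists
term1 docs: [7, 8, 23, 28]
term2 docs: [13, 15, 18, 27]
Union: [7, 8, 13, 15, 18, 23, 27, 28]
|union| = 8

8


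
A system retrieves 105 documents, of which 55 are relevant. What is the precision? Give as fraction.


Precision = relevant_retrieved / total_retrieved
= 55 / 105
= 55 / (55 + 50)
= 11/21

11/21


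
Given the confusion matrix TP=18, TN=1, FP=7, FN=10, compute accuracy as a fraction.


Accuracy = (TP + TN) / (TP + TN + FP + FN)
TP + TN = 18 + 1 = 19
Total = 18 + 1 + 7 + 10 = 36
Accuracy = 19 / 36 = 19/36

19/36


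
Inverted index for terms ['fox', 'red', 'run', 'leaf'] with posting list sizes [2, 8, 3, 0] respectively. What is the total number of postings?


Summing posting list sizes:
'fox': 2 postings
'red': 8 postings
'run': 3 postings
'leaf': 0 postings
Total = 2 + 8 + 3 + 0 = 13

13


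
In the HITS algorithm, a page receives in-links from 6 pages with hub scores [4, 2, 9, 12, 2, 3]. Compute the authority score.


Authority = sum of hub scores of in-linkers
In-link 1: hub score = 4
In-link 2: hub score = 2
In-link 3: hub score = 9
In-link 4: hub score = 12
In-link 5: hub score = 2
In-link 6: hub score = 3
Authority = 4 + 2 + 9 + 12 + 2 + 3 = 32

32


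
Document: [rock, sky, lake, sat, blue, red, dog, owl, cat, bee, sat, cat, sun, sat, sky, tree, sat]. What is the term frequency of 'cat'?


Document has 17 words
Scanning for 'cat':
Found at positions: [8, 11]
Count = 2

2


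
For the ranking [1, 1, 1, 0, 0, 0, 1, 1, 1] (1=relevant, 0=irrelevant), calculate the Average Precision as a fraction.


Computing P@k for each relevant position:
Position 1: relevant, P@1 = 1/1 = 1
Position 2: relevant, P@2 = 2/2 = 1
Position 3: relevant, P@3 = 3/3 = 1
Position 4: not relevant
Position 5: not relevant
Position 6: not relevant
Position 7: relevant, P@7 = 4/7 = 4/7
Position 8: relevant, P@8 = 5/8 = 5/8
Position 9: relevant, P@9 = 6/9 = 2/3
Sum of P@k = 1 + 1 + 1 + 4/7 + 5/8 + 2/3 = 817/168
AP = 817/168 / 6 = 817/1008

817/1008


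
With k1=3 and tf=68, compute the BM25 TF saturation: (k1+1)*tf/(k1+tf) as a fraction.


BM25 TF component = (k1+1)*tf / (k1+tf)
k1 = 3, tf = 68
Numerator = (3+1)*68 = 272
Denominator = 3 + 68 = 71
= 272/71 = 272/71

272/71


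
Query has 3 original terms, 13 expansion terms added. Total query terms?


Original terms: 3
Expansion terms: 13
Total = 3 + 13 = 16

16


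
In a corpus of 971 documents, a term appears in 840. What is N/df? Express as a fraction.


IDF ratio = N / df
= 971 / 840
= 971/840

971/840


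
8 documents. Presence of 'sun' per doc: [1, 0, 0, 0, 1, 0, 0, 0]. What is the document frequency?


Checking each document for 'sun':
Doc 1: present
Doc 2: absent
Doc 3: absent
Doc 4: absent
Doc 5: present
Doc 6: absent
Doc 7: absent
Doc 8: absent
df = sum of presences = 1 + 0 + 0 + 0 + 1 + 0 + 0 + 0 = 2

2


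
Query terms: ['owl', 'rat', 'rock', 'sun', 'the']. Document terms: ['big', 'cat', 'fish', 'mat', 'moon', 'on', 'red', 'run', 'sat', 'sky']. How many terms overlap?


Query terms: ['owl', 'rat', 'rock', 'sun', 'the']
Document terms: ['big', 'cat', 'fish', 'mat', 'moon', 'on', 'red', 'run', 'sat', 'sky']
Common terms: []
Overlap count = 0

0


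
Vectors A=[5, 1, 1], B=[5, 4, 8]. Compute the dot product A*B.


Dot product = sum of element-wise products
A[0]*B[0] = 5*5 = 25
A[1]*B[1] = 1*4 = 4
A[2]*B[2] = 1*8 = 8
Sum = 25 + 4 + 8 = 37

37


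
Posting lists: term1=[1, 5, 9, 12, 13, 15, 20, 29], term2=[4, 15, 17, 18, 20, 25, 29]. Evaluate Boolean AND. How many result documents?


Boolean AND: find intersection of posting lists
term1 docs: [1, 5, 9, 12, 13, 15, 20, 29]
term2 docs: [4, 15, 17, 18, 20, 25, 29]
Intersection: [15, 20, 29]
|intersection| = 3

3


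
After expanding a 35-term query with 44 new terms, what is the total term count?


Original terms: 35
Expansion terms: 44
Total = 35 + 44 = 79

79


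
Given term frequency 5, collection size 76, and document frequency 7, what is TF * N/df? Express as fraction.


TF * (N/df)
= 5 * (76/7)
= 5 * 76/7
= 380/7

380/7


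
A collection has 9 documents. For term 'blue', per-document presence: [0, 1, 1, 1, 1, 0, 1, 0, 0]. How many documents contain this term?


Checking each document for 'blue':
Doc 1: absent
Doc 2: present
Doc 3: present
Doc 4: present
Doc 5: present
Doc 6: absent
Doc 7: present
Doc 8: absent
Doc 9: absent
df = sum of presences = 0 + 1 + 1 + 1 + 1 + 0 + 1 + 0 + 0 = 5

5


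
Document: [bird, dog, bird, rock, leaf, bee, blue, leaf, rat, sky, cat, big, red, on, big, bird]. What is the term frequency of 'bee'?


Document has 16 words
Scanning for 'bee':
Found at positions: [5]
Count = 1

1


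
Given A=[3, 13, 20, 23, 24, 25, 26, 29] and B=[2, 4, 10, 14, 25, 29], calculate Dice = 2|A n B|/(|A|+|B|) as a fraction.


A intersect B = [25, 29]
|A intersect B| = 2
|A| = 8, |B| = 6
Dice = 2*2 / (8+6)
= 4 / 14 = 2/7

2/7


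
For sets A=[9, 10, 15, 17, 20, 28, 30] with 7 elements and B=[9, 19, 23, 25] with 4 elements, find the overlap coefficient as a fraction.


A intersect B = [9]
|A intersect B| = 1
min(|A|, |B|) = min(7, 4) = 4
Overlap = 1 / 4 = 1/4

1/4


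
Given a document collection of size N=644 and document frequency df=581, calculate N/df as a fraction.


IDF ratio = N / df
= 644 / 581
= 92/83

92/83


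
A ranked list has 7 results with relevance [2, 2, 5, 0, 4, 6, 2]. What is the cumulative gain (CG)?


Cumulative Gain = sum of relevance scores
Position 1: rel=2, running sum=2
Position 2: rel=2, running sum=4
Position 3: rel=5, running sum=9
Position 4: rel=0, running sum=9
Position 5: rel=4, running sum=13
Position 6: rel=6, running sum=19
Position 7: rel=2, running sum=21
CG = 21

21


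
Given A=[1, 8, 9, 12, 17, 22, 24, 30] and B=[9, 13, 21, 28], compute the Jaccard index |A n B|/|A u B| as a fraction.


A intersect B = [9]
|A intersect B| = 1
A union B = [1, 8, 9, 12, 13, 17, 21, 22, 24, 28, 30]
|A union B| = 11
Jaccard = 1/11 = 1/11

1/11


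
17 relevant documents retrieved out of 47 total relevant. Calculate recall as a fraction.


Recall = retrieved_relevant / total_relevant
= 17 / 47
= 17 / (17 + 30)
= 17/47

17/47


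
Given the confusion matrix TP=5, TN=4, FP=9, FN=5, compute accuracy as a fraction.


Accuracy = (TP + TN) / (TP + TN + FP + FN)
TP + TN = 5 + 4 = 9
Total = 5 + 4 + 9 + 5 = 23
Accuracy = 9 / 23 = 9/23

9/23


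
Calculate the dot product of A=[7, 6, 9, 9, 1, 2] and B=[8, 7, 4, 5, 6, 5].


Dot product = sum of element-wise products
A[0]*B[0] = 7*8 = 56
A[1]*B[1] = 6*7 = 42
A[2]*B[2] = 9*4 = 36
A[3]*B[3] = 9*5 = 45
A[4]*B[4] = 1*6 = 6
A[5]*B[5] = 2*5 = 10
Sum = 56 + 42 + 36 + 45 + 6 + 10 = 195

195


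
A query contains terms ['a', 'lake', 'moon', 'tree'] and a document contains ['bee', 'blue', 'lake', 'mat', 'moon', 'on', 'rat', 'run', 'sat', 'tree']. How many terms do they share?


Query terms: ['a', 'lake', 'moon', 'tree']
Document terms: ['bee', 'blue', 'lake', 'mat', 'moon', 'on', 'rat', 'run', 'sat', 'tree']
Common terms: ['lake', 'moon', 'tree']
Overlap count = 3

3


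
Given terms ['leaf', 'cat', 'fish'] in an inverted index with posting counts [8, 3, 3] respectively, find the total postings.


Summing posting list sizes:
'leaf': 8 postings
'cat': 3 postings
'fish': 3 postings
Total = 8 + 3 + 3 = 14

14


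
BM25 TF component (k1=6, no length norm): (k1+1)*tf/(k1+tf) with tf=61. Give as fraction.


BM25 TF component = (k1+1)*tf / (k1+tf)
k1 = 6, tf = 61
Numerator = (6+1)*61 = 427
Denominator = 6 + 61 = 67
= 427/67 = 427/67

427/67


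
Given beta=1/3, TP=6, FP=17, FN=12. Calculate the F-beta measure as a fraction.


P = TP/(TP+FP) = 6/23 = 6/23
R = TP/(TP+FN) = 6/18 = 1/3
beta^2 = 1/3^2 = 1/9
(1 + beta^2) = 10/9
Numerator = (1+beta^2)*P*R = 20/207
Denominator = beta^2*P + R = 2/69 + 1/3 = 25/69
F_beta = 4/15

4/15


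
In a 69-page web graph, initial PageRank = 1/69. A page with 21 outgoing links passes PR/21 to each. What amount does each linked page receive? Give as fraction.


Initial PR = 1/69 = 1/69
Outlinks = 21
Contribution per link = PR / outlinks
= 1/69 / 21
= 1/1449

1/1449


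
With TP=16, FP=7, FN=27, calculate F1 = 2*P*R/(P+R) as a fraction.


F1 = 2 * P * R / (P + R)
P = TP/(TP+FP) = 16/23 = 16/23
R = TP/(TP+FN) = 16/43 = 16/43
2 * P * R = 2 * 16/23 * 16/43 = 512/989
P + R = 16/23 + 16/43 = 1056/989
F1 = 512/989 / 1056/989 = 16/33

16/33


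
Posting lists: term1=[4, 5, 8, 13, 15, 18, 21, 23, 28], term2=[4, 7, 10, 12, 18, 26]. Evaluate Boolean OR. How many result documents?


Boolean OR: find union of posting lists
term1 docs: [4, 5, 8, 13, 15, 18, 21, 23, 28]
term2 docs: [4, 7, 10, 12, 18, 26]
Union: [4, 5, 7, 8, 10, 12, 13, 15, 18, 21, 23, 26, 28]
|union| = 13

13


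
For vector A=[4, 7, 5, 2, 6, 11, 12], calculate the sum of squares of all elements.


|A|^2 = sum of squared components
A[0]^2 = 4^2 = 16
A[1]^2 = 7^2 = 49
A[2]^2 = 5^2 = 25
A[3]^2 = 2^2 = 4
A[4]^2 = 6^2 = 36
A[5]^2 = 11^2 = 121
A[6]^2 = 12^2 = 144
Sum = 16 + 49 + 25 + 4 + 36 + 121 + 144 = 395

395


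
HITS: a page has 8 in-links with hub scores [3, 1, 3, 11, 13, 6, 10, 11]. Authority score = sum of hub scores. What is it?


Authority = sum of hub scores of in-linkers
In-link 1: hub score = 3
In-link 2: hub score = 1
In-link 3: hub score = 3
In-link 4: hub score = 11
In-link 5: hub score = 13
In-link 6: hub score = 6
In-link 7: hub score = 10
In-link 8: hub score = 11
Authority = 3 + 1 + 3 + 11 + 13 + 6 + 10 + 11 = 58

58


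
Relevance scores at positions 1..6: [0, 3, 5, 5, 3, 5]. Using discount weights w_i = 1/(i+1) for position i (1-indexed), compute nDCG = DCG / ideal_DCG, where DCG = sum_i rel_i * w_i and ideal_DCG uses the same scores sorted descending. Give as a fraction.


Position discount weights w_i = 1/(i+1) for i=1..6:
Weights = [1/2, 1/3, 1/4, 1/5, 1/6, 1/7]
Actual relevance: [0, 3, 5, 5, 3, 5]
DCG = 0/2 + 3/3 + 5/4 + 5/5 + 3/6 + 5/7 = 125/28
Ideal relevance (sorted desc): [5, 5, 5, 3, 3, 0]
Ideal DCG = 5/2 + 5/3 + 5/4 + 3/5 + 3/6 + 0/7 = 391/60
nDCG = DCG / ideal_DCG = 125/28 / 391/60 = 1875/2737

1875/2737


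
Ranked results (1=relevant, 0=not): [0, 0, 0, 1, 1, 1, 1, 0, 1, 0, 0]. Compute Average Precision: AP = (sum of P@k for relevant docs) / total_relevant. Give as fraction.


Computing P@k for each relevant position:
Position 1: not relevant
Position 2: not relevant
Position 3: not relevant
Position 4: relevant, P@4 = 1/4 = 1/4
Position 5: relevant, P@5 = 2/5 = 2/5
Position 6: relevant, P@6 = 3/6 = 1/2
Position 7: relevant, P@7 = 4/7 = 4/7
Position 8: not relevant
Position 9: relevant, P@9 = 5/9 = 5/9
Position 10: not relevant
Position 11: not relevant
Sum of P@k = 1/4 + 2/5 + 1/2 + 4/7 + 5/9 = 2869/1260
AP = 2869/1260 / 5 = 2869/6300

2869/6300


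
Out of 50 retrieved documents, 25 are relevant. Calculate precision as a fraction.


Precision = relevant_retrieved / total_retrieved
= 25 / 50
= 25 / (25 + 25)
= 1/2

1/2


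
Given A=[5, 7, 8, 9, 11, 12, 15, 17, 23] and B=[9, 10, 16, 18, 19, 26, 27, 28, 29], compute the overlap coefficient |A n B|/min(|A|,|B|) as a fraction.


A intersect B = [9]
|A intersect B| = 1
min(|A|, |B|) = min(9, 9) = 9
Overlap = 1 / 9 = 1/9

1/9


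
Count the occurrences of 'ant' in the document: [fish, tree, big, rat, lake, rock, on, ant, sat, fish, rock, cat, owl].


Document has 13 words
Scanning for 'ant':
Found at positions: [7]
Count = 1

1


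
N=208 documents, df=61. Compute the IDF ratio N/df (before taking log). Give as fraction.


IDF ratio = N / df
= 208 / 61
= 208/61

208/61


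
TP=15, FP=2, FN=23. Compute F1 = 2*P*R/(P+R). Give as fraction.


F1 = 2 * P * R / (P + R)
P = TP/(TP+FP) = 15/17 = 15/17
R = TP/(TP+FN) = 15/38 = 15/38
2 * P * R = 2 * 15/17 * 15/38 = 225/323
P + R = 15/17 + 15/38 = 825/646
F1 = 225/323 / 825/646 = 6/11

6/11


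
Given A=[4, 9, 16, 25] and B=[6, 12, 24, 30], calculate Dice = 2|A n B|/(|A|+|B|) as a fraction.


A intersect B = []
|A intersect B| = 0
|A| = 4, |B| = 4
Dice = 2*0 / (4+4)
= 0 / 8 = 0

0


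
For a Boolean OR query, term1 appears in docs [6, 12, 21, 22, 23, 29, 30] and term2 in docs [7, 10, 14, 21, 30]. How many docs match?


Boolean OR: find union of posting lists
term1 docs: [6, 12, 21, 22, 23, 29, 30]
term2 docs: [7, 10, 14, 21, 30]
Union: [6, 7, 10, 12, 14, 21, 22, 23, 29, 30]
|union| = 10

10


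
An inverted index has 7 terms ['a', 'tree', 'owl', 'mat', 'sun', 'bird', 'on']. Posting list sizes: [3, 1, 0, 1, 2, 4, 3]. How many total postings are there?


Summing posting list sizes:
'a': 3 postings
'tree': 1 postings
'owl': 0 postings
'mat': 1 postings
'sun': 2 postings
'bird': 4 postings
'on': 3 postings
Total = 3 + 1 + 0 + 1 + 2 + 4 + 3 = 14

14


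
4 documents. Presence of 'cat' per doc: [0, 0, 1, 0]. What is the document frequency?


Checking each document for 'cat':
Doc 1: absent
Doc 2: absent
Doc 3: present
Doc 4: absent
df = sum of presences = 0 + 0 + 1 + 0 = 1

1


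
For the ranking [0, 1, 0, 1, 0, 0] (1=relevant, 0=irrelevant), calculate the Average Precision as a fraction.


Computing P@k for each relevant position:
Position 1: not relevant
Position 2: relevant, P@2 = 1/2 = 1/2
Position 3: not relevant
Position 4: relevant, P@4 = 2/4 = 1/2
Position 5: not relevant
Position 6: not relevant
Sum of P@k = 1/2 + 1/2 = 1
AP = 1 / 2 = 1/2

1/2


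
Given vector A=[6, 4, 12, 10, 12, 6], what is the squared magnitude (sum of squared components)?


|A|^2 = sum of squared components
A[0]^2 = 6^2 = 36
A[1]^2 = 4^2 = 16
A[2]^2 = 12^2 = 144
A[3]^2 = 10^2 = 100
A[4]^2 = 12^2 = 144
A[5]^2 = 6^2 = 36
Sum = 36 + 16 + 144 + 100 + 144 + 36 = 476

476


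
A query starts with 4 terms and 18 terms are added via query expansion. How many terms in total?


Original terms: 4
Expansion terms: 18
Total = 4 + 18 = 22

22


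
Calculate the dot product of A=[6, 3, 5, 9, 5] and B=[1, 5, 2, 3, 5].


Dot product = sum of element-wise products
A[0]*B[0] = 6*1 = 6
A[1]*B[1] = 3*5 = 15
A[2]*B[2] = 5*2 = 10
A[3]*B[3] = 9*3 = 27
A[4]*B[4] = 5*5 = 25
Sum = 6 + 15 + 10 + 27 + 25 = 83

83


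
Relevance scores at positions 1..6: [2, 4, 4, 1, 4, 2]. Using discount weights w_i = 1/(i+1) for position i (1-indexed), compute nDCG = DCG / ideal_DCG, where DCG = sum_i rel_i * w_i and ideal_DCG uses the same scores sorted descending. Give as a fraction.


Position discount weights w_i = 1/(i+1) for i=1..6:
Weights = [1/2, 1/3, 1/4, 1/5, 1/6, 1/7]
Actual relevance: [2, 4, 4, 1, 4, 2]
DCG = 2/2 + 4/3 + 4/4 + 1/5 + 4/6 + 2/7 = 157/35
Ideal relevance (sorted desc): [4, 4, 4, 2, 2, 1]
Ideal DCG = 4/2 + 4/3 + 4/4 + 2/5 + 2/6 + 1/7 = 547/105
nDCG = DCG / ideal_DCG = 157/35 / 547/105 = 471/547

471/547


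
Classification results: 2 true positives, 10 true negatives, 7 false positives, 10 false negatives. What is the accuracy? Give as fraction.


Accuracy = (TP + TN) / (TP + TN + FP + FN)
TP + TN = 2 + 10 = 12
Total = 2 + 10 + 7 + 10 = 29
Accuracy = 12 / 29 = 12/29

12/29


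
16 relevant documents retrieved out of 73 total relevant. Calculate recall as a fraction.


Recall = retrieved_relevant / total_relevant
= 16 / 73
= 16 / (16 + 57)
= 16/73

16/73


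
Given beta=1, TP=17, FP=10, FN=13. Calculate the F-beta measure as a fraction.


P = TP/(TP+FP) = 17/27 = 17/27
R = TP/(TP+FN) = 17/30 = 17/30
beta^2 = 1^2 = 1
(1 + beta^2) = 2
Numerator = (1+beta^2)*P*R = 289/405
Denominator = beta^2*P + R = 17/27 + 17/30 = 323/270
F_beta = 34/57

34/57


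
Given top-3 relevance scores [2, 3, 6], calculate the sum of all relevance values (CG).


Cumulative Gain = sum of relevance scores
Position 1: rel=2, running sum=2
Position 2: rel=3, running sum=5
Position 3: rel=6, running sum=11
CG = 11

11


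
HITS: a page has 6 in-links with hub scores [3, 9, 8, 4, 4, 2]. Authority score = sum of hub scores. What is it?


Authority = sum of hub scores of in-linkers
In-link 1: hub score = 3
In-link 2: hub score = 9
In-link 3: hub score = 8
In-link 4: hub score = 4
In-link 5: hub score = 4
In-link 6: hub score = 2
Authority = 3 + 9 + 8 + 4 + 4 + 2 = 30

30


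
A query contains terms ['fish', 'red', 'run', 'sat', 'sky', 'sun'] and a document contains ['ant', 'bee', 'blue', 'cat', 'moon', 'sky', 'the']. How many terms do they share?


Query terms: ['fish', 'red', 'run', 'sat', 'sky', 'sun']
Document terms: ['ant', 'bee', 'blue', 'cat', 'moon', 'sky', 'the']
Common terms: ['sky']
Overlap count = 1

1


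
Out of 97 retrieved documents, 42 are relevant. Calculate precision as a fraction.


Precision = relevant_retrieved / total_retrieved
= 42 / 97
= 42 / (42 + 55)
= 42/97

42/97


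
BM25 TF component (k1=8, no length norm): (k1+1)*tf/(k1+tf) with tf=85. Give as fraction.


BM25 TF component = (k1+1)*tf / (k1+tf)
k1 = 8, tf = 85
Numerator = (8+1)*85 = 765
Denominator = 8 + 85 = 93
= 765/93 = 255/31

255/31


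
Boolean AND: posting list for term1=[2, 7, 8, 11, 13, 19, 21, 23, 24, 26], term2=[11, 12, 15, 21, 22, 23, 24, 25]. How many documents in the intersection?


Boolean AND: find intersection of posting lists
term1 docs: [2, 7, 8, 11, 13, 19, 21, 23, 24, 26]
term2 docs: [11, 12, 15, 21, 22, 23, 24, 25]
Intersection: [11, 21, 23, 24]
|intersection| = 4

4


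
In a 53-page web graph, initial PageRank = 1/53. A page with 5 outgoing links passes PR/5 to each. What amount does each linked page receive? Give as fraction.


Initial PR = 1/53 = 1/53
Outlinks = 5
Contribution per link = PR / outlinks
= 1/53 / 5
= 1/265

1/265


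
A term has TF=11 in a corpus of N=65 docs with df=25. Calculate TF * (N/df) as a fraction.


TF * (N/df)
= 11 * (65/25)
= 11 * 13/5
= 143/5

143/5


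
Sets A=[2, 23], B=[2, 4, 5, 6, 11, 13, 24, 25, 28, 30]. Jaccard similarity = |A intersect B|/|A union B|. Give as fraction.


A intersect B = [2]
|A intersect B| = 1
A union B = [2, 4, 5, 6, 11, 13, 23, 24, 25, 28, 30]
|A union B| = 11
Jaccard = 1/11 = 1/11

1/11


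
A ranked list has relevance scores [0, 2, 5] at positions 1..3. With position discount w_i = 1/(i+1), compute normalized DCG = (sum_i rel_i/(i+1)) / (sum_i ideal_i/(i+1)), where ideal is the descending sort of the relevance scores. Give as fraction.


Position discount weights w_i = 1/(i+1) for i=1..3:
Weights = [1/2, 1/3, 1/4]
Actual relevance: [0, 2, 5]
DCG = 0/2 + 2/3 + 5/4 = 23/12
Ideal relevance (sorted desc): [5, 2, 0]
Ideal DCG = 5/2 + 2/3 + 0/4 = 19/6
nDCG = DCG / ideal_DCG = 23/12 / 19/6 = 23/38

23/38


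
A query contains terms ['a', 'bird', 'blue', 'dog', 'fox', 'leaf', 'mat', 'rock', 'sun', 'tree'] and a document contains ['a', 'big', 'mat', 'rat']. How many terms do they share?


Query terms: ['a', 'bird', 'blue', 'dog', 'fox', 'leaf', 'mat', 'rock', 'sun', 'tree']
Document terms: ['a', 'big', 'mat', 'rat']
Common terms: ['a', 'mat']
Overlap count = 2

2


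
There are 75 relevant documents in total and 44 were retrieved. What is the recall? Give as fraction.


Recall = retrieved_relevant / total_relevant
= 44 / 75
= 44 / (44 + 31)
= 44/75

44/75


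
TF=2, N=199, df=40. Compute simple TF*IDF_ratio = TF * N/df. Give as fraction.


TF * (N/df)
= 2 * (199/40)
= 2 * 199/40
= 199/20

199/20


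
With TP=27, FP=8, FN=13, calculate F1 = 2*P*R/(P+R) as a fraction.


F1 = 2 * P * R / (P + R)
P = TP/(TP+FP) = 27/35 = 27/35
R = TP/(TP+FN) = 27/40 = 27/40
2 * P * R = 2 * 27/35 * 27/40 = 729/700
P + R = 27/35 + 27/40 = 81/56
F1 = 729/700 / 81/56 = 18/25

18/25


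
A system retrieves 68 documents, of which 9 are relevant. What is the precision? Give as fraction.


Precision = relevant_retrieved / total_retrieved
= 9 / 68
= 9 / (9 + 59)
= 9/68

9/68


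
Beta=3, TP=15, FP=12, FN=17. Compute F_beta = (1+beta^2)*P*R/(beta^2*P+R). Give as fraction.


P = TP/(TP+FP) = 15/27 = 5/9
R = TP/(TP+FN) = 15/32 = 15/32
beta^2 = 3^2 = 9
(1 + beta^2) = 10
Numerator = (1+beta^2)*P*R = 125/48
Denominator = beta^2*P + R = 5 + 15/32 = 175/32
F_beta = 10/21

10/21


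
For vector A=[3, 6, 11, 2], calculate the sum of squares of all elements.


|A|^2 = sum of squared components
A[0]^2 = 3^2 = 9
A[1]^2 = 6^2 = 36
A[2]^2 = 11^2 = 121
A[3]^2 = 2^2 = 4
Sum = 9 + 36 + 121 + 4 = 170

170


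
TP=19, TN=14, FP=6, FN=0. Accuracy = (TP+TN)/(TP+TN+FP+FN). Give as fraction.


Accuracy = (TP + TN) / (TP + TN + FP + FN)
TP + TN = 19 + 14 = 33
Total = 19 + 14 + 6 + 0 = 39
Accuracy = 33 / 39 = 11/13

11/13


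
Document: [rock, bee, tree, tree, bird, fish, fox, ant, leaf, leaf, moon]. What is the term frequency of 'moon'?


Document has 11 words
Scanning for 'moon':
Found at positions: [10]
Count = 1

1


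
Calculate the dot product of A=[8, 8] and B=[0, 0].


Dot product = sum of element-wise products
A[0]*B[0] = 8*0 = 0
A[1]*B[1] = 8*0 = 0
Sum = 0 + 0 = 0

0


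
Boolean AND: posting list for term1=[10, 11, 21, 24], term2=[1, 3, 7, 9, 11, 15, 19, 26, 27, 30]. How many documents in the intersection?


Boolean AND: find intersection of posting lists
term1 docs: [10, 11, 21, 24]
term2 docs: [1, 3, 7, 9, 11, 15, 19, 26, 27, 30]
Intersection: [11]
|intersection| = 1

1


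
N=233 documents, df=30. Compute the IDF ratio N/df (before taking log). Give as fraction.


IDF ratio = N / df
= 233 / 30
= 233/30

233/30


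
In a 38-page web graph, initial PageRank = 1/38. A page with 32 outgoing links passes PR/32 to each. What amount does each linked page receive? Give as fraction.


Initial PR = 1/38 = 1/38
Outlinks = 32
Contribution per link = PR / outlinks
= 1/38 / 32
= 1/1216

1/1216


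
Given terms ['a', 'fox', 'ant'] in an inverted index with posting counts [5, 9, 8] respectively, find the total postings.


Summing posting list sizes:
'a': 5 postings
'fox': 9 postings
'ant': 8 postings
Total = 5 + 9 + 8 = 22

22


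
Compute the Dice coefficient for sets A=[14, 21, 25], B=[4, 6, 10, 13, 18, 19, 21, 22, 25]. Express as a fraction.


A intersect B = [21, 25]
|A intersect B| = 2
|A| = 3, |B| = 9
Dice = 2*2 / (3+9)
= 4 / 12 = 1/3

1/3


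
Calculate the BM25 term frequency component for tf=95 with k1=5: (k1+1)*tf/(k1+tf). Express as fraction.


BM25 TF component = (k1+1)*tf / (k1+tf)
k1 = 5, tf = 95
Numerator = (5+1)*95 = 570
Denominator = 5 + 95 = 100
= 570/100 = 57/10

57/10


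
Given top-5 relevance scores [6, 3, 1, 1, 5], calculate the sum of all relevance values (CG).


Cumulative Gain = sum of relevance scores
Position 1: rel=6, running sum=6
Position 2: rel=3, running sum=9
Position 3: rel=1, running sum=10
Position 4: rel=1, running sum=11
Position 5: rel=5, running sum=16
CG = 16

16


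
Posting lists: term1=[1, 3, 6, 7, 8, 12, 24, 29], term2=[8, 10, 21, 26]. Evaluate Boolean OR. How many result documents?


Boolean OR: find union of posting lists
term1 docs: [1, 3, 6, 7, 8, 12, 24, 29]
term2 docs: [8, 10, 21, 26]
Union: [1, 3, 6, 7, 8, 10, 12, 21, 24, 26, 29]
|union| = 11

11


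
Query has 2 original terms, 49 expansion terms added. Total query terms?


Original terms: 2
Expansion terms: 49
Total = 2 + 49 = 51

51


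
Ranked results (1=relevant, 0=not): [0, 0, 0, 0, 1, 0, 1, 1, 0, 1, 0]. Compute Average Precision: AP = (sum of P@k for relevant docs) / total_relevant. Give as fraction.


Computing P@k for each relevant position:
Position 1: not relevant
Position 2: not relevant
Position 3: not relevant
Position 4: not relevant
Position 5: relevant, P@5 = 1/5 = 1/5
Position 6: not relevant
Position 7: relevant, P@7 = 2/7 = 2/7
Position 8: relevant, P@8 = 3/8 = 3/8
Position 9: not relevant
Position 10: relevant, P@10 = 4/10 = 2/5
Position 11: not relevant
Sum of P@k = 1/5 + 2/7 + 3/8 + 2/5 = 353/280
AP = 353/280 / 4 = 353/1120

353/1120


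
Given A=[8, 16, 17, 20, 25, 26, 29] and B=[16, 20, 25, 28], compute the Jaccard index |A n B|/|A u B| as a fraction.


A intersect B = [16, 20, 25]
|A intersect B| = 3
A union B = [8, 16, 17, 20, 25, 26, 28, 29]
|A union B| = 8
Jaccard = 3/8 = 3/8

3/8


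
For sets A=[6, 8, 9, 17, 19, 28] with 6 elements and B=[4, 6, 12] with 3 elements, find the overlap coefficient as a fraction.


A intersect B = [6]
|A intersect B| = 1
min(|A|, |B|) = min(6, 3) = 3
Overlap = 1 / 3 = 1/3

1/3


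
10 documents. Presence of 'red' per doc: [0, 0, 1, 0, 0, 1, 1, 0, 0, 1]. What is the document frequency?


Checking each document for 'red':
Doc 1: absent
Doc 2: absent
Doc 3: present
Doc 4: absent
Doc 5: absent
Doc 6: present
Doc 7: present
Doc 8: absent
Doc 9: absent
Doc 10: present
df = sum of presences = 0 + 0 + 1 + 0 + 0 + 1 + 1 + 0 + 0 + 1 = 4

4


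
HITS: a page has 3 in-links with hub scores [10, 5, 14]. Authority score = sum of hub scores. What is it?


Authority = sum of hub scores of in-linkers
In-link 1: hub score = 10
In-link 2: hub score = 5
In-link 3: hub score = 14
Authority = 10 + 5 + 14 = 29

29


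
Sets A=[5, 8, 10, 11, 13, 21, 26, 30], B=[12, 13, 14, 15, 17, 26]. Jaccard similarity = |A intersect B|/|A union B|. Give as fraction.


A intersect B = [13, 26]
|A intersect B| = 2
A union B = [5, 8, 10, 11, 12, 13, 14, 15, 17, 21, 26, 30]
|A union B| = 12
Jaccard = 2/12 = 1/6

1/6


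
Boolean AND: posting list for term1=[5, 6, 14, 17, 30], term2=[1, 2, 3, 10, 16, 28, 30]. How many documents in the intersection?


Boolean AND: find intersection of posting lists
term1 docs: [5, 6, 14, 17, 30]
term2 docs: [1, 2, 3, 10, 16, 28, 30]
Intersection: [30]
|intersection| = 1

1


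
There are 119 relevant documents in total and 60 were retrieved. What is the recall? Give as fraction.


Recall = retrieved_relevant / total_relevant
= 60 / 119
= 60 / (60 + 59)
= 60/119

60/119


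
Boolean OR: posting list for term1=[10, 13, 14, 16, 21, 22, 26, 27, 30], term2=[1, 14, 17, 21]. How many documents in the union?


Boolean OR: find union of posting lists
term1 docs: [10, 13, 14, 16, 21, 22, 26, 27, 30]
term2 docs: [1, 14, 17, 21]
Union: [1, 10, 13, 14, 16, 17, 21, 22, 26, 27, 30]
|union| = 11

11


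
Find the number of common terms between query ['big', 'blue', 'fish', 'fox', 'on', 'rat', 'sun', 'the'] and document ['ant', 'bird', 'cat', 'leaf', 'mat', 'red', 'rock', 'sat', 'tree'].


Query terms: ['big', 'blue', 'fish', 'fox', 'on', 'rat', 'sun', 'the']
Document terms: ['ant', 'bird', 'cat', 'leaf', 'mat', 'red', 'rock', 'sat', 'tree']
Common terms: []
Overlap count = 0

0


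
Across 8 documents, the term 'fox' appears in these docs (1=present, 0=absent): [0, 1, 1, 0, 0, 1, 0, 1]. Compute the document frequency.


Checking each document for 'fox':
Doc 1: absent
Doc 2: present
Doc 3: present
Doc 4: absent
Doc 5: absent
Doc 6: present
Doc 7: absent
Doc 8: present
df = sum of presences = 0 + 1 + 1 + 0 + 0 + 1 + 0 + 1 = 4

4


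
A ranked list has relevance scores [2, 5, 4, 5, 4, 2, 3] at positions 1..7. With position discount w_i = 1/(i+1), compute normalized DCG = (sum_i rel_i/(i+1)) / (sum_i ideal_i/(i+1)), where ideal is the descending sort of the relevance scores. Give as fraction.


Position discount weights w_i = 1/(i+1) for i=1..7:
Weights = [1/2, 1/3, 1/4, 1/5, 1/6, 1/7, 1/8]
Actual relevance: [2, 5, 4, 5, 4, 2, 3]
DCG = 2/2 + 5/3 + 4/4 + 5/5 + 4/6 + 2/7 + 3/8 = 1007/168
Ideal relevance (sorted desc): [5, 5, 4, 4, 3, 2, 2]
Ideal DCG = 5/2 + 5/3 + 4/4 + 4/5 + 3/6 + 2/7 + 2/8 = 2941/420
nDCG = DCG / ideal_DCG = 1007/168 / 2941/420 = 5035/5882

5035/5882


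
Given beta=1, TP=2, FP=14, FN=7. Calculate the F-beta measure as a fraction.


P = TP/(TP+FP) = 2/16 = 1/8
R = TP/(TP+FN) = 2/9 = 2/9
beta^2 = 1^2 = 1
(1 + beta^2) = 2
Numerator = (1+beta^2)*P*R = 1/18
Denominator = beta^2*P + R = 1/8 + 2/9 = 25/72
F_beta = 4/25

4/25


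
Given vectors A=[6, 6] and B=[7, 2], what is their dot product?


Dot product = sum of element-wise products
A[0]*B[0] = 6*7 = 42
A[1]*B[1] = 6*2 = 12
Sum = 42 + 12 = 54

54


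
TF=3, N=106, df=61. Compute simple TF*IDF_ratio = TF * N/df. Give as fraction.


TF * (N/df)
= 3 * (106/61)
= 3 * 106/61
= 318/61

318/61


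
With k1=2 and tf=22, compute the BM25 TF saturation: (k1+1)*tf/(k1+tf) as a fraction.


BM25 TF component = (k1+1)*tf / (k1+tf)
k1 = 2, tf = 22
Numerator = (2+1)*22 = 66
Denominator = 2 + 22 = 24
= 66/24 = 11/4

11/4
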